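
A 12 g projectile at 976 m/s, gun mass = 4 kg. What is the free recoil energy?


v_r = m_p*v_p/m_gun = 0.012*976/4 = 2.928 m/s, E_r = 0.5*m_gun*v_r^2 = 0.5*4*2.928^2 = 17.15 J

17.15 J


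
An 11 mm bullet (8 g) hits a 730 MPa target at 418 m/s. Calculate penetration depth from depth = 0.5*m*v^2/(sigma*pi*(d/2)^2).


A = pi*(d/2)^2 = pi*(11/2)^2 = 95.0332 mm^2
E = 0.5*m*v^2 = 0.5*0.008*418^2 = 698.896 J
depth = E/(sigma*A) = 698.896 J / (730 MPa * 95.0332 mm^2) = 698.896/(730 * 95.0332) m = 0.0100743 m ≈ 10.07 mm

10.07 mm


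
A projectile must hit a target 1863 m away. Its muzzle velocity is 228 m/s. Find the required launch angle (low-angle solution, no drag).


sin(2*theta) = R*g/v0^2 = 1863*9.81/228^2 = 0.35157, theta = arcsin(0.35157)/2 = 10.29°

10.29 degrees


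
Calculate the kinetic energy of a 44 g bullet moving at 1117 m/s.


E = 0.5*m*v^2 = 0.5*0.044*1117^2 = 27449 J

27449 J


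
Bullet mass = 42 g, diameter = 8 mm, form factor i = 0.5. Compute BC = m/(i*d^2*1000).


BC = m/(i*d^2*1000) = 42/(0.5 * 8^2 * 1000) = 0.001313

0.001313


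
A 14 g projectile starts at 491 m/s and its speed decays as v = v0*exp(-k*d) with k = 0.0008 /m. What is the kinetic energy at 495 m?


v = v0*exp(-k*d) = 491*exp(-0.0008*495) = 330.446 m/s
E = 0.5*m*v^2 = 0.5*0.014*330.446^2 = 764.4 J

764.4 J


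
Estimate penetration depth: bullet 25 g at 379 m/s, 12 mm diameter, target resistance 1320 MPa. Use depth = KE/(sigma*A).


A = pi*(d/2)^2 = pi*(12/2)^2 = 113.097 mm^2
E = 0.5*m*v^2 = 0.5*0.025*379^2 = 1795.51 J
depth = E/(sigma*A) = 1795.51 J / (1320 MPa * 113.097 mm^2) = 1795.51/(1320 * 113.097) m = 0.0120271 m ≈ 12.03 mm

12.03 mm


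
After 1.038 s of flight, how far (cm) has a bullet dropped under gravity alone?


drop = 0.5*g*t^2 = 0.5*9.81*1.038^2 = 5.28486 m ≈ 528.5 cm

528.5 cm


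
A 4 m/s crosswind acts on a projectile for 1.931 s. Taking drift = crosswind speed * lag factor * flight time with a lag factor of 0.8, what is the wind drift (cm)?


drift = v_wind * lag * t = 4 * 0.8 * 1.931 = 6.1792 m ≈ 617.9 cm

617.9 cm


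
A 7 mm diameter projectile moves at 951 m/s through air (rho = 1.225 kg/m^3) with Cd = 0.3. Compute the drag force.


A = pi*(d/2)^2 = pi*(7/2000)^2 = 3.84845e-05 m^2
Fd = 0.5*Cd*rho*A*v^2 = 0.5*0.3*1.225*3.84845e-05*951^2 = 6.395 N

6.395 N


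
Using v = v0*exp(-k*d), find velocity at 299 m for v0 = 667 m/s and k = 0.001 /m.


v = v0*exp(-k*d) = 667*exp(-0.001*299) = 494.6 m/s

494.6 m/s


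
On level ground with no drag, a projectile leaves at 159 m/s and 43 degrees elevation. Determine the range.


R = v0^2 * sin(2*theta) / g = 159^2 * sin(2*43°) / 9.81 = 2571 m

2571 m


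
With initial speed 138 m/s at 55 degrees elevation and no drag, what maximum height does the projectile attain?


H = (v0*sin(theta))^2 / (2g) = (138*sin(55°))^2 / (2*9.81) = 651.3 m

651.3 m


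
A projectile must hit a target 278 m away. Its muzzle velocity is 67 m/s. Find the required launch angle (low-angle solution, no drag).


sin(2*theta) = R*g/v0^2 = 278*9.81/67^2 = 0.607525, theta = arcsin(0.607525)/2 = 18.71°

18.71 degrees


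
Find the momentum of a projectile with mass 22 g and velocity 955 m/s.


p = m*v = 0.022*955 = 21.01 kg·m/s

21.01 kg·m/s


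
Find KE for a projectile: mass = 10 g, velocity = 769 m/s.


E = 0.5*m*v^2 = 0.5*0.01*769^2 = 2957 J

2957 J


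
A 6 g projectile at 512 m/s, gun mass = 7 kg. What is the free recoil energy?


v_r = m_p*v_p/m_gun = 0.006*512/7 = 0.438857 m/s, E_r = 0.5*m_gun*v_r^2 = 0.5*7*0.438857^2 = 0.6741 J

0.6741 J


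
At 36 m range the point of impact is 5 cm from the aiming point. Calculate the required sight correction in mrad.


1 mrad subtends 1 cm per 10 m of range, so adj = error_cm / (dist_m / 10) = 5 / (36/10) = 1.389 mrad

1.389 mrad


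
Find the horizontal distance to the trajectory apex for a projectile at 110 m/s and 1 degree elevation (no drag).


R = v0^2*sin(2*theta)/g = 110^2*sin(2*1°)/9.81 = 43.0463 m
apex_dist = R/2 = 43.0463/2 = 21.52 m

21.52 m


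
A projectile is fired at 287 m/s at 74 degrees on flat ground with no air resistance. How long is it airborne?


T = 2*v0*sin(theta)/g = 2*287*sin(74°)/9.81 = 56.25 s

56.25 s


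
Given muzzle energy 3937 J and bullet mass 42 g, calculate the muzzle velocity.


v = sqrt(2*E/m) = sqrt(2*3937/0.042) = 433 m/s

433 m/s


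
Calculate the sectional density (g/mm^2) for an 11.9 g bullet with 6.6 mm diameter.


SD = m/d^2 = 11.9/6.6^2 = 0.2732 g/mm^2

0.2732 g/mm^2


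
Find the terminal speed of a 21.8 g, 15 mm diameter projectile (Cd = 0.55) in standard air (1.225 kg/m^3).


A = pi*(d/2)^2 = pi*(15/2000)^2 = 1.76715e-04 m^2
vt = sqrt(2mg/(Cd*rho*A)) = sqrt(2*0.0218*9.81/(0.55 * 1.225 * 1.76715e-04)) = 59.94 m/s

59.94 m/s


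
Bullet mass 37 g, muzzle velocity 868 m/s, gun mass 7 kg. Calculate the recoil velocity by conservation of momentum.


v_recoil = m_p * v_p / m_gun = 0.037 * 868 / 7 = 4.588 m/s

4.588 m/s


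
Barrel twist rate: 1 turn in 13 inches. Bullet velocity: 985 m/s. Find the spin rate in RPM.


twist_m = 13*0.0254 = 0.3302 m
spin = v/twist = 985/0.3302 = 2983.041 rev/s
RPM = spin*60 = 2983.041*60 ≈ 178982 RPM

178982 RPM


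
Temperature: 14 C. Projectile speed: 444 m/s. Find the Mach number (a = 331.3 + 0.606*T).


a = 331.3 + 0.606*(14) = 339.784 m/s
M = v/a = 444/339.784 = 1.307

1.307


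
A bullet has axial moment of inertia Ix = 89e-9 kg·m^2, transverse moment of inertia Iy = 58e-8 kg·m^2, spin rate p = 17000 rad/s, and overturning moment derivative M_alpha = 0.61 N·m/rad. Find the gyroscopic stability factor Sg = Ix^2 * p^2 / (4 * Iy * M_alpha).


Sg = Ix^2 * p^2 / (4 * Iy * M_alpha) = (89e-9)^2 * 17000^2 / (4 * 58e-8 * 0.61) = 1.618

1.618


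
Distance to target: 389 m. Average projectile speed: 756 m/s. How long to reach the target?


t = d/v = 389/756 = 0.5146 s

0.5146 s


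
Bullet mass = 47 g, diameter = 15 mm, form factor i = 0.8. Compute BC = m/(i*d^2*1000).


BC = m/(i*d^2*1000) = 47/(0.8 * 15^2 * 1000) = 0.0002611

0.0002611


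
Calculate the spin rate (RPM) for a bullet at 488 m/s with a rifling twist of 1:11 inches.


twist_m = 11*0.0254 = 0.2794 m
spin = v/twist = 488/0.2794 = 1746.6 rev/s
RPM = spin*60 = 1746.6*60 ≈ 104796 RPM

104796 RPM


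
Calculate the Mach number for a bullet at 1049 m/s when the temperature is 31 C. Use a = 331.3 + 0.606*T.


a = 331.3 + 0.606*(31) = 350.086 m/s
M = v/a = 1049/350.086 = 2.996

2.996


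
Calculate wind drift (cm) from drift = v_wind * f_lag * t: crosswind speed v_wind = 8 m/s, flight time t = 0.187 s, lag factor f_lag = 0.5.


drift = v_wind * lag * t = 8 * 0.5 * 0.187 = 0.748 m ≈ 74.8 cm

74.8 cm


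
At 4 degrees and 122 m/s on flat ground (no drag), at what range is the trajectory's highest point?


R = v0^2*sin(2*theta)/g = 122^2*sin(2*4°)/9.81 = 211.157 m
apex_dist = R/2 = 211.157/2 = 105.6 m

105.6 m


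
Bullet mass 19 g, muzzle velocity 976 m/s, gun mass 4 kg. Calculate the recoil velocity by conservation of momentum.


v_recoil = m_p * v_p / m_gun = 0.019 * 976 / 4 = 4.636 m/s

4.636 m/s


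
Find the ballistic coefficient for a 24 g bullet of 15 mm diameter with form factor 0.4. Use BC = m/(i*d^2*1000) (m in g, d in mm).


BC = m/(i*d^2*1000) = 24/(0.4 * 15^2 * 1000) = 0.0002667

0.0002667


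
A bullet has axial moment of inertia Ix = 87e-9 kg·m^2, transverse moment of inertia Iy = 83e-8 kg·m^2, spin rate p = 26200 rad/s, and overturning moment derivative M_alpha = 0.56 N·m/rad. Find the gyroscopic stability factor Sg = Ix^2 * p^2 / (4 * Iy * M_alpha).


Sg = Ix^2 * p^2 / (4 * Iy * M_alpha) = (87e-9)^2 * 26200^2 / (4 * 83e-8 * 0.56) = 2.795

2.795


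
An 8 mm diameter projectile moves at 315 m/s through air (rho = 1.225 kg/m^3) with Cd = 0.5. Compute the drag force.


A = pi*(d/2)^2 = pi*(8/2000)^2 = 5.02655e-05 m^2
Fd = 0.5*Cd*rho*A*v^2 = 0.5*0.5*1.225*5.02655e-05*315^2 = 1.527 N

1.527 N


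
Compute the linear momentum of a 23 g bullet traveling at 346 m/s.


p = m*v = 0.023*346 = 7.958 kg·m/s

7.958 kg·m/s


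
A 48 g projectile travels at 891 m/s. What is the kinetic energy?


E = 0.5*m*v^2 = 0.5*0.048*891^2 = 19053 J

19053 J


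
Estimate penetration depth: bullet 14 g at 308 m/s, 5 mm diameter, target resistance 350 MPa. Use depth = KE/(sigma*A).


A = pi*(d/2)^2 = pi*(5/2)^2 = 19.635 mm^2
E = 0.5*m*v^2 = 0.5*0.014*308^2 = 664.048 J
depth = E/(sigma*A) = 664.048 J / (350 MPa * 19.635 mm^2) = 664.048/(350 * 19.635) m = 0.0966277 m ≈ 96.63 mm

96.63 mm


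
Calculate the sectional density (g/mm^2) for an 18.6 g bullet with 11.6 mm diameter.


SD = m/d^2 = 18.6/11.6^2 = 0.1382 g/mm^2

0.1382 g/mm^2


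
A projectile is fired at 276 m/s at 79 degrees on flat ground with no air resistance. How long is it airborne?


T = 2*v0*sin(theta)/g = 2*276*sin(79°)/9.81 = 55.24 s

55.24 s


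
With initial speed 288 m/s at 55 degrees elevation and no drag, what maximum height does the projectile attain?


H = (v0*sin(theta))^2 / (2g) = (288*sin(55°))^2 / (2*9.81) = 2837 m

2837 m


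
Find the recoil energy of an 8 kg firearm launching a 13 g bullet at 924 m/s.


v_r = m_p*v_p/m_gun = 0.013*924/8 = 1.5015 m/s, E_r = 0.5*m_gun*v_r^2 = 0.5*8*1.5015^2 = 9.018 J

9.018 J


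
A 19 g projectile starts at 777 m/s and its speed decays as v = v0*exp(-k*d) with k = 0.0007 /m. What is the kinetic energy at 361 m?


v = v0*exp(-k*d) = 777*exp(-0.0007*361) = 603.497 m/s
E = 0.5*m*v^2 = 0.5*0.019*603.497^2 = 3460 J

3460 J


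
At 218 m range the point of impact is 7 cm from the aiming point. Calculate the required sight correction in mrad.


1 mrad subtends 1 cm per 10 m of range, so adj = error_cm / (dist_m / 10) = 7 / (218/10) = 0.3211 mrad

0.3211 mrad


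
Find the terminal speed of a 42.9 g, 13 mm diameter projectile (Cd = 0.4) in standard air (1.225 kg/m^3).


A = pi*(d/2)^2 = pi*(13/2000)^2 = 1.32732e-04 m^2
vt = sqrt(2mg/(Cd*rho*A)) = sqrt(2*0.0429*9.81/(0.4 * 1.225 * 1.32732e-04)) = 113.8 m/s

113.8 m/s


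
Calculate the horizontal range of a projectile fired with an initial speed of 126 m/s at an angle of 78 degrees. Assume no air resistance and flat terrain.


R = v0^2 * sin(2*theta) / g = 126^2 * sin(2*78°) / 9.81 = 658.2 m

658.2 m


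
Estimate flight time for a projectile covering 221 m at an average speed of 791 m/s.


t = d/v = 221/791 = 0.2794 s

0.2794 s


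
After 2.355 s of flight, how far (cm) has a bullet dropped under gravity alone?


drop = 0.5*g*t^2 = 0.5*9.81*2.355^2 = 27.2033 m ≈ 2720 cm

2720 cm


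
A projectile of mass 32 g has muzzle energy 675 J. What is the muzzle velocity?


v = sqrt(2*E/m) = sqrt(2*675/0.032) = 205.4 m/s

205.4 m/s


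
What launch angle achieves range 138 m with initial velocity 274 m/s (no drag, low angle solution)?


sin(2*theta) = R*g/v0^2 = 138*9.81/274^2 = 0.0180321, theta = arcsin(0.0180321)/2 = 0.5166°

0.5166 degrees


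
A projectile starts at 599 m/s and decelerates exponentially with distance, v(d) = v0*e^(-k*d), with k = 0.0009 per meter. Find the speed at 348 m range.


v = v0*exp(-k*d) = 599*exp(-0.0009*348) = 437.9 m/s

437.9 m/s


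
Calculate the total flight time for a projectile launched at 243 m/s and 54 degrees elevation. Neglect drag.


T = 2*v0*sin(theta)/g = 2*243*sin(54°)/9.81 = 40.08 s

40.08 s


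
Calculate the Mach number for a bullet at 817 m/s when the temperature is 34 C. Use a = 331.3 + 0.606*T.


a = 331.3 + 0.606*(34) = 351.904 m/s
M = v/a = 817/351.904 = 2.322

2.322


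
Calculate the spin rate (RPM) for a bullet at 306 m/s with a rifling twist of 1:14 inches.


twist_m = 14*0.0254 = 0.3556 m
spin = v/twist = 306/0.3556 = 860.5174 rev/s
RPM = spin*60 = 860.5174*60 ≈ 51631 RPM

51631 RPM


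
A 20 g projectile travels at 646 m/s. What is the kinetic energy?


E = 0.5*m*v^2 = 0.5*0.02*646^2 = 4173 J

4173 J


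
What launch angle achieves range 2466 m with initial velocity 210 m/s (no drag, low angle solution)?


sin(2*theta) = R*g/v0^2 = 2466*9.81/210^2 = 0.548559, theta = arcsin(0.548559)/2 = 16.63°

16.63 degrees


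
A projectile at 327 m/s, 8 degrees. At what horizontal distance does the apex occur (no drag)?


R = v0^2*sin(2*theta)/g = 327^2*sin(2*8°)/9.81 = 3004.45 m
apex_dist = R/2 = 3004.45/2 = 1502 m

1502 m


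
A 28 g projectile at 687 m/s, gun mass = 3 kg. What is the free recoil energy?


v_r = m_p*v_p/m_gun = 0.028*687/3 = 6.412 m/s, E_r = 0.5*m_gun*v_r^2 = 0.5*3*6.412^2 = 61.67 J

61.67 J


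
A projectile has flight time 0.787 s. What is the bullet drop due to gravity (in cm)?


drop = 0.5*g*t^2 = 0.5*9.81*0.787^2 = 3.038 m ≈ 303.8 cm

303.8 cm


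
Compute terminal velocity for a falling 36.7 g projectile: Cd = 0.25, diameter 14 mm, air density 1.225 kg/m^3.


A = pi*(d/2)^2 = pi*(14/2000)^2 = 1.53938e-04 m^2
vt = sqrt(2mg/(Cd*rho*A)) = sqrt(2*0.0367*9.81/(0.25 * 1.225 * 1.53938e-04)) = 123.6 m/s

123.6 m/s


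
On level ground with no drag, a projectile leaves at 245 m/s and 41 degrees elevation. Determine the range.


R = v0^2 * sin(2*theta) / g = 245^2 * sin(2*41°) / 9.81 = 6059 m

6059 m


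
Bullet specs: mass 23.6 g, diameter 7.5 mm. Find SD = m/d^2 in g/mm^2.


SD = m/d^2 = 23.6/7.5^2 = 0.4196 g/mm^2

0.4196 g/mm^2


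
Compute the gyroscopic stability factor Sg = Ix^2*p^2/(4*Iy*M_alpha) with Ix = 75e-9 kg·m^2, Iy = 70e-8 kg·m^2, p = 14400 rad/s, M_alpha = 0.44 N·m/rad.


Sg = Ix^2 * p^2 / (4 * Iy * M_alpha) = (75e-9)^2 * 14400^2 / (4 * 70e-8 * 0.44) = 0.9468

0.9468


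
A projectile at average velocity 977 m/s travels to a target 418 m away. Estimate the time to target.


t = d/v = 418/977 = 0.4278 s

0.4278 s


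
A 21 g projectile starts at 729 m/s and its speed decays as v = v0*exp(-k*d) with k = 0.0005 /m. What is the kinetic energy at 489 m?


v = v0*exp(-k*d) = 729*exp(-0.0005*489) = 570.877 m/s
E = 0.5*m*v^2 = 0.5*0.021*570.877^2 = 3422 J

3422 J


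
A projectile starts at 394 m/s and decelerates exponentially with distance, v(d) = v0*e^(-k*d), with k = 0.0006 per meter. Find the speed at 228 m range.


v = v0*exp(-k*d) = 394*exp(-0.0006*228) = 343.6 m/s

343.6 m/s


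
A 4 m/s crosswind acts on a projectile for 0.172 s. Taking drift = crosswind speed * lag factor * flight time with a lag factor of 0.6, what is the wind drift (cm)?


drift = v_wind * lag * t = 4 * 0.6 * 0.172 = 0.4128 m ≈ 41.28 cm

41.28 cm


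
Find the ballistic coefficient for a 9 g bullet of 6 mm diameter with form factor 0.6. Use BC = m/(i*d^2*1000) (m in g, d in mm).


BC = m/(i*d^2*1000) = 9/(0.6 * 6^2 * 1000) = 0.0004167

0.0004167


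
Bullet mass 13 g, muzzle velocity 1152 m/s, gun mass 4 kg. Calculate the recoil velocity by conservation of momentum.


v_recoil = m_p * v_p / m_gun = 0.013 * 1152 / 4 = 3.744 m/s

3.744 m/s


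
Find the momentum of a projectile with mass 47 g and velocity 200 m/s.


p = m*v = 0.047*200 = 9.4 kg·m/s

9.4 kg·m/s


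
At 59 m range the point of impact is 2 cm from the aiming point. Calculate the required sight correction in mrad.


1 mrad subtends 1 cm per 10 m of range, so adj = error_cm / (dist_m / 10) = 2 / (59/10) = 0.339 mrad

0.339 mrad


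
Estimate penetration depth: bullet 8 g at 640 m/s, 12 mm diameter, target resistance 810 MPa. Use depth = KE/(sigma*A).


A = pi*(d/2)^2 = pi*(12/2)^2 = 113.097 mm^2
E = 0.5*m*v^2 = 0.5*0.008*640^2 = 1638.4 J
depth = E/(sigma*A) = 1638.4 J / (810 MPa * 113.097 mm^2) = 1638.4/(810 * 113.097) m = 0.0178847 m ≈ 17.88 mm

17.88 mm


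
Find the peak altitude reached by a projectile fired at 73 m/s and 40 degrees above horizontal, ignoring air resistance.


H = (v0*sin(theta))^2 / (2g) = (73*sin(40°))^2 / (2*9.81) = 112.2 m

112.2 m


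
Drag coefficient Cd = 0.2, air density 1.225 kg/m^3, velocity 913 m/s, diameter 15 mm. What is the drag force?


A = pi*(d/2)^2 = pi*(15/2000)^2 = 1.76715e-04 m^2
Fd = 0.5*Cd*rho*A*v^2 = 0.5*0.2*1.225*1.76715e-04*913^2 = 18.04 N

18.04 N


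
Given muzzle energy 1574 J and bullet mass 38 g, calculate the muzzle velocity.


v = sqrt(2*E/m) = sqrt(2*1574/0.038) = 287.8 m/s

287.8 m/s


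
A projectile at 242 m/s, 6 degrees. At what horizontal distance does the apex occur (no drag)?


R = v0^2*sin(2*theta)/g = 242^2*sin(2*6°)/9.81 = 1241.2 m
apex_dist = R/2 = 1241.2/2 = 620.6 m

620.6 m


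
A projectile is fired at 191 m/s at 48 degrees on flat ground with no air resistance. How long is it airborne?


T = 2*v0*sin(theta)/g = 2*191*sin(48°)/9.81 = 28.94 s

28.94 s


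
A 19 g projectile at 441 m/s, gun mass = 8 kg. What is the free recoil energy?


v_r = m_p*v_p/m_gun = 0.019*441/8 = 1.04737 m/s, E_r = 0.5*m_gun*v_r^2 = 0.5*8*1.04737^2 = 4.388 J

4.388 J


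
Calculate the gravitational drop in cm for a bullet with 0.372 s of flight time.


drop = 0.5*g*t^2 = 0.5*9.81*0.372^2 = 0.678774 m ≈ 67.88 cm

67.88 cm


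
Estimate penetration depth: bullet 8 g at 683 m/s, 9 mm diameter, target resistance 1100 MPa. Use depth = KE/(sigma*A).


A = pi*(d/2)^2 = pi*(9/2)^2 = 63.6173 mm^2
E = 0.5*m*v^2 = 0.5*0.008*683^2 = 1865.96 J
depth = E/(sigma*A) = 1865.96 J / (1100 MPa * 63.6173 mm^2) = 1865.96/(1100 * 63.6173) m = 0.0266645 m ≈ 26.66 mm

26.66 mm


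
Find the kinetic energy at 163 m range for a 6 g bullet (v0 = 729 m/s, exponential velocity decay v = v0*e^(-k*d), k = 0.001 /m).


v = v0*exp(-k*d) = 729*exp(-0.001*163) = 619.352 m/s
E = 0.5*m*v^2 = 0.5*0.006*619.352^2 = 1151 J

1151 J


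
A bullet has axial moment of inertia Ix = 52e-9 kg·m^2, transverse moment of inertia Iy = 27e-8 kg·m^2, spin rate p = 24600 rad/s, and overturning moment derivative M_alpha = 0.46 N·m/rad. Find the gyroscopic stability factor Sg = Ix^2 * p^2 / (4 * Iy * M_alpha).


Sg = Ix^2 * p^2 / (4 * Iy * M_alpha) = (52e-9)^2 * 24600^2 / (4 * 27e-8 * 0.46) = 3.294

3.294


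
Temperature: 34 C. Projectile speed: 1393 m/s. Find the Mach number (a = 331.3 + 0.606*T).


a = 331.3 + 0.606*(34) = 351.904 m/s
M = v/a = 1393/351.904 = 3.958

3.958


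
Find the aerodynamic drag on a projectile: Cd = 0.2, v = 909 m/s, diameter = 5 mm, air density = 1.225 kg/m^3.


A = pi*(d/2)^2 = pi*(5/2000)^2 = 1.96350e-05 m^2
Fd = 0.5*Cd*rho*A*v^2 = 0.5*0.2*1.225*1.96350e-05*909^2 = 1.987 N

1.987 N


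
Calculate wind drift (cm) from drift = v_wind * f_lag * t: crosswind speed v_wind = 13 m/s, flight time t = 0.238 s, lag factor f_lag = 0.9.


drift = v_wind * lag * t = 13 * 0.9 * 0.238 = 2.7846 m ≈ 278.5 cm

278.5 cm


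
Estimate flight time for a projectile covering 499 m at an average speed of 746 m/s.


t = d/v = 499/746 = 0.6689 s

0.6689 s


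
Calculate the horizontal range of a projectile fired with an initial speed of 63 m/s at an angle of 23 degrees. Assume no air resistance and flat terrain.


R = v0^2 * sin(2*theta) / g = 63^2 * sin(2*23°) / 9.81 = 291 m

291 m


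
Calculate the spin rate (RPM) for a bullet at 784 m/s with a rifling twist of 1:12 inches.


twist_m = 12*0.0254 = 0.3048 m
spin = v/twist = 784/0.3048 = 2572.178 rev/s
RPM = spin*60 = 2572.178*60 ≈ 154331 RPM

154331 RPM


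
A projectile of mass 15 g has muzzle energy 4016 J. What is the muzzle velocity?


v = sqrt(2*E/m) = sqrt(2*4016/0.015) = 731.8 m/s

731.8 m/s


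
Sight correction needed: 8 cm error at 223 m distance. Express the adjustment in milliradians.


1 mrad subtends 1 cm per 10 m of range, so adj = error_cm / (dist_m / 10) = 8 / (223/10) = 0.3587 mrad

0.3587 mrad


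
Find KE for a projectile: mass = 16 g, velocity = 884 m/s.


E = 0.5*m*v^2 = 0.5*0.016*884^2 = 6252 J

6252 J


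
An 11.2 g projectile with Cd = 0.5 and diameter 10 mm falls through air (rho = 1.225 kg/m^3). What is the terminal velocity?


A = pi*(d/2)^2 = pi*(10/2000)^2 = 7.85398e-05 m^2
vt = sqrt(2mg/(Cd*rho*A)) = sqrt(2*0.0112*9.81/(0.5 * 1.225 * 7.85398e-05)) = 67.59 m/s

67.59 m/s


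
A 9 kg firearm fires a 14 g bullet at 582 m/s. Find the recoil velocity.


v_recoil = m_p * v_p / m_gun = 0.014 * 582 / 9 = 0.9053 m/s

0.9053 m/s


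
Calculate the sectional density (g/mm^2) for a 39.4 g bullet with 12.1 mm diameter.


SD = m/d^2 = 39.4/12.1^2 = 0.2691 g/mm^2

0.2691 g/mm^2


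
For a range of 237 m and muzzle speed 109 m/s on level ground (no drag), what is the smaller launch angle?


sin(2*theta) = R*g/v0^2 = 237*9.81/109^2 = 0.195688, theta = arcsin(0.195688)/2 = 5.642°

5.642 degrees


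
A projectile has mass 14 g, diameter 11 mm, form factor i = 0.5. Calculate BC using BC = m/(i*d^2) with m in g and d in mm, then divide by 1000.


BC = m/(i*d^2*1000) = 14/(0.5 * 11^2 * 1000) = 0.0002314

0.0002314


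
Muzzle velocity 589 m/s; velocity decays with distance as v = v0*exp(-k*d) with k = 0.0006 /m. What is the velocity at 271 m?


v = v0*exp(-k*d) = 589*exp(-0.0006*271) = 500.6 m/s

500.6 m/s


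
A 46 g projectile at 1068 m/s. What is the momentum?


p = m*v = 0.046*1068 = 49.13 kg·m/s

49.13 kg·m/s


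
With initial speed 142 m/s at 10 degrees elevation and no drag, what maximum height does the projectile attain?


H = (v0*sin(theta))^2 / (2g) = (142*sin(10°))^2 / (2*9.81) = 30.99 m

30.99 m


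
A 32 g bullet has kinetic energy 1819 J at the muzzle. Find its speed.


v = sqrt(2*E/m) = sqrt(2*1819/0.032) = 337.2 m/s

337.2 m/s


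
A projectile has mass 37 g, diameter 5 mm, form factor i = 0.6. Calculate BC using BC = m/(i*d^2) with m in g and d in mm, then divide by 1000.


BC = m/(i*d^2*1000) = 37/(0.6 * 5^2 * 1000) = 0.002467

0.002467


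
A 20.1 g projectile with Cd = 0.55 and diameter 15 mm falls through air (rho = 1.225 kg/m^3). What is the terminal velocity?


A = pi*(d/2)^2 = pi*(15/2000)^2 = 1.76715e-04 m^2
vt = sqrt(2mg/(Cd*rho*A)) = sqrt(2*0.0201*9.81/(0.55 * 1.225 * 1.76715e-04)) = 57.55 m/s

57.55 m/s


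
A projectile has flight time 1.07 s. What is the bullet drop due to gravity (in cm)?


drop = 0.5*g*t^2 = 0.5*9.81*1.07^2 = 5.61573 m ≈ 561.6 cm

561.6 cm


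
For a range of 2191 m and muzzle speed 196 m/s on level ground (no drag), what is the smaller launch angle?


sin(2*theta) = R*g/v0^2 = 2191*9.81/196^2 = 0.559499, theta = arcsin(0.559499)/2 = 17.01°

17.01 degrees


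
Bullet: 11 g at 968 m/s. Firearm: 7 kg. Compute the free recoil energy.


v_r = m_p*v_p/m_gun = 0.011*968/7 = 1.52114 m/s, E_r = 0.5*m_gun*v_r^2 = 0.5*7*1.52114^2 = 8.099 J

8.099 J


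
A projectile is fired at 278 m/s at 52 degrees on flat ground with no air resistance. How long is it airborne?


T = 2*v0*sin(theta)/g = 2*278*sin(52°)/9.81 = 44.66 s

44.66 s


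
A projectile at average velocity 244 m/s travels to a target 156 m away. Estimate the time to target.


t = d/v = 156/244 = 0.6393 s

0.6393 s


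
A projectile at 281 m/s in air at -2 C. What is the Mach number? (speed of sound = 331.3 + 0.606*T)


a = 331.3 + 0.606*(-2) = 330.088 m/s
M = v/a = 281/330.088 = 0.8513

0.8513


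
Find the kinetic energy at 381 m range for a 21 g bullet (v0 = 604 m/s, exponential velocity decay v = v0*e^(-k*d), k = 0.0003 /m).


v = v0*exp(-k*d) = 604*exp(-0.0003*381) = 538.762 m/s
E = 0.5*m*v^2 = 0.5*0.021*538.762^2 = 3048 J

3048 J


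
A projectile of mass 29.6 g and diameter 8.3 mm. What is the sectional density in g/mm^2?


SD = m/d^2 = 29.6/8.3^2 = 0.4297 g/mm^2

0.4297 g/mm^2


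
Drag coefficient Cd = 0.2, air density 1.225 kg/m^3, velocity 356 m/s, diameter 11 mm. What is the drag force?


A = pi*(d/2)^2 = pi*(11/2000)^2 = 9.50332e-05 m^2
Fd = 0.5*Cd*rho*A*v^2 = 0.5*0.2*1.225*9.50332e-05*356^2 = 1.475 N

1.475 N


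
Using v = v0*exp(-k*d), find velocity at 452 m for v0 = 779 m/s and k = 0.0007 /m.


v = v0*exp(-k*d) = 779*exp(-0.0007*452) = 567.7 m/s

567.7 m/s


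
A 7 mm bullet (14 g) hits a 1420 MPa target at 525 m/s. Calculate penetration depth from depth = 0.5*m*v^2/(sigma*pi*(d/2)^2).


A = pi*(d/2)^2 = pi*(7/2)^2 = 38.4845 mm^2
E = 0.5*m*v^2 = 0.5*0.014*525^2 = 1929.38 J
depth = E/(sigma*A) = 1929.38 J / (1420 MPa * 38.4845 mm^2) = 1929.38/(1420 * 38.4845) m = 0.0353055 m ≈ 35.31 mm

35.31 mm


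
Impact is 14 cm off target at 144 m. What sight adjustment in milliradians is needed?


1 mrad subtends 1 cm per 10 m of range, so adj = error_cm / (dist_m / 10) = 14 / (144/10) = 0.9722 mrad

0.9722 mrad


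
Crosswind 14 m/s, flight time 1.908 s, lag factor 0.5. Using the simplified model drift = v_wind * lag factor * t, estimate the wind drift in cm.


drift = v_wind * lag * t = 14 * 0.5 * 1.908 = 13.356 m ≈ 1336 cm

1336 cm


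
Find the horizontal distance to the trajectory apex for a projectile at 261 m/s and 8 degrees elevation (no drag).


R = v0^2*sin(2*theta)/g = 261^2*sin(2*8°)/9.81 = 1914.04 m
apex_dist = R/2 = 1914.04/2 = 957 m

957 m


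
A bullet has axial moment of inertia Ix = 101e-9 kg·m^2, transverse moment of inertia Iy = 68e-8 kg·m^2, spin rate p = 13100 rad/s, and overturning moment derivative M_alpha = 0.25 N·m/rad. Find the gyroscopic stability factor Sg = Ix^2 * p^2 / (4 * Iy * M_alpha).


Sg = Ix^2 * p^2 / (4 * Iy * M_alpha) = (101e-9)^2 * 13100^2 / (4 * 68e-8 * 0.25) = 2.574

2.574


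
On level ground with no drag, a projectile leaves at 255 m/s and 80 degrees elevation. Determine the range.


R = v0^2 * sin(2*theta) / g = 255^2 * sin(2*80°) / 9.81 = 2267 m

2267 m


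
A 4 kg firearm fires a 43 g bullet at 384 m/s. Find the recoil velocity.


v_recoil = m_p * v_p / m_gun = 0.043 * 384 / 4 = 4.128 m/s

4.128 m/s


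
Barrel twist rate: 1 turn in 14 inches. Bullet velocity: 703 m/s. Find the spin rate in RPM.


twist_m = 14*0.0254 = 0.3556 m
spin = v/twist = 703/0.3556 = 1976.94 rev/s
RPM = spin*60 = 1976.94*60 ≈ 118616 RPM

118616 RPM


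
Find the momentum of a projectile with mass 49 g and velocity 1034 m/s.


p = m*v = 0.049*1034 = 50.67 kg·m/s

50.67 kg·m/s


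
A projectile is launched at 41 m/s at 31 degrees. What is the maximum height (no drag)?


H = (v0*sin(theta))^2 / (2g) = (41*sin(31°))^2 / (2*9.81) = 22.73 m

22.73 m


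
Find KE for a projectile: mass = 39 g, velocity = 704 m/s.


E = 0.5*m*v^2 = 0.5*0.039*704^2 = 9665 J

9665 J


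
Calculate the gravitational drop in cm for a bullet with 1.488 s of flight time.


drop = 0.5*g*t^2 = 0.5*9.81*1.488^2 = 10.8604 m ≈ 1086 cm

1086 cm


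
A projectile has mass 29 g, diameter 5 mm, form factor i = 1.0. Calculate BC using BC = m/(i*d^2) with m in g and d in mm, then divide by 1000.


BC = m/(i*d^2*1000) = 29/(1.0 * 5^2 * 1000) = 0.00116

0.00116


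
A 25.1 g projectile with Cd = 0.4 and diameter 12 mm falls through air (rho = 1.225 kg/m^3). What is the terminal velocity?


A = pi*(d/2)^2 = pi*(12/2000)^2 = 1.13097e-04 m^2
vt = sqrt(2mg/(Cd*rho*A)) = sqrt(2*0.0251*9.81/(0.4 * 1.225 * 1.13097e-04)) = 94.27 m/s

94.27 m/s


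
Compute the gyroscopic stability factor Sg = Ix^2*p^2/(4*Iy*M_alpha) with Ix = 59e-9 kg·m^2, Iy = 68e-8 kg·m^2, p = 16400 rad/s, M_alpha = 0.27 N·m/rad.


Sg = Ix^2 * p^2 / (4 * Iy * M_alpha) = (59e-9)^2 * 16400^2 / (4 * 68e-8 * 0.27) = 1.275

1.275


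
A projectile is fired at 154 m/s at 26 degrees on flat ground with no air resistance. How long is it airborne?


T = 2*v0*sin(theta)/g = 2*154*sin(26°)/9.81 = 13.76 s

13.76 s


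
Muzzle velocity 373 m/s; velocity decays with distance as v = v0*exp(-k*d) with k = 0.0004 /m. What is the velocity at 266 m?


v = v0*exp(-k*d) = 373*exp(-0.0004*266) = 335.4 m/s

335.4 m/s


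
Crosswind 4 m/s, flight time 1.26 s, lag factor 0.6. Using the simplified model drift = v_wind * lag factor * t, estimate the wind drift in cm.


drift = v_wind * lag * t = 4 * 0.6 * 1.26 = 3.024 m ≈ 302.4 cm

302.4 cm


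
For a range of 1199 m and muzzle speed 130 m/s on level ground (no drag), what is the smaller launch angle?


sin(2*theta) = R*g/v0^2 = 1199*9.81/130^2 = 0.695988, theta = arcsin(0.695988)/2 = 22.05°

22.05 degrees


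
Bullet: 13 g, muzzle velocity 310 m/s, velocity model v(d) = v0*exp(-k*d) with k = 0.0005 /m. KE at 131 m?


v = v0*exp(-k*d) = 310*exp(-0.0005*131) = 290.346 m/s
E = 0.5*m*v^2 = 0.5*0.013*290.346^2 = 548 J

548 J


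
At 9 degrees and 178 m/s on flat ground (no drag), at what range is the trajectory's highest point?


R = v0^2*sin(2*theta)/g = 178^2*sin(2*9°)/9.81 = 998.052 m
apex_dist = R/2 = 998.052/2 = 499 m

499 m


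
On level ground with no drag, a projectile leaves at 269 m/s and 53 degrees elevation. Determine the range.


R = v0^2 * sin(2*theta) / g = 269^2 * sin(2*53°) / 9.81 = 7091 m

7091 m


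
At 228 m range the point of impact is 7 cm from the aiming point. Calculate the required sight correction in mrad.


1 mrad subtends 1 cm per 10 m of range, so adj = error_cm / (dist_m / 10) = 7 / (228/10) = 0.307 mrad

0.307 mrad


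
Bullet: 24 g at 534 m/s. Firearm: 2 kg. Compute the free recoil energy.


v_r = m_p*v_p/m_gun = 0.024*534/2 = 6.408 m/s, E_r = 0.5*m_gun*v_r^2 = 0.5*2*6.408^2 = 41.06 J

41.06 J


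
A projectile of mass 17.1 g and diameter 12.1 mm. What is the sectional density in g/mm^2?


SD = m/d^2 = 17.1/12.1^2 = 0.1168 g/mm^2

0.1168 g/mm^2


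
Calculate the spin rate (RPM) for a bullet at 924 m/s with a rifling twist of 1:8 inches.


twist_m = 8*0.0254 = 0.2032 m
spin = v/twist = 924/0.2032 = 4547.244 rev/s
RPM = spin*60 = 4547.244*60 ≈ 272835 RPM

272835 RPM


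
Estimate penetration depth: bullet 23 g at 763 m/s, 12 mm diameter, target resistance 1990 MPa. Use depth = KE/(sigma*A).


A = pi*(d/2)^2 = pi*(12/2)^2 = 113.097 mm^2
E = 0.5*m*v^2 = 0.5*0.023*763^2 = 6694.94 J
depth = E/(sigma*A) = 6694.94 J / (1990 MPa * 113.097 mm^2) = 6694.94/(1990 * 113.097) m = 0.0297469 m ≈ 29.75 mm

29.75 mm


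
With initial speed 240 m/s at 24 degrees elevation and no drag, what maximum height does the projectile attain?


H = (v0*sin(theta))^2 / (2g) = (240*sin(24°))^2 / (2*9.81) = 485.7 m

485.7 m


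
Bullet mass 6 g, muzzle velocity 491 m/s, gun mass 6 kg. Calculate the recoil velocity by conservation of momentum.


v_recoil = m_p * v_p / m_gun = 0.006 * 491 / 6 = 0.491 m/s

0.491 m/s


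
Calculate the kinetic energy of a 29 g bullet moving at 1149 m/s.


E = 0.5*m*v^2 = 0.5*0.029*1149^2 = 19143 J

19143 J


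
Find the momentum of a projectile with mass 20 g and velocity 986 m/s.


p = m*v = 0.02*986 = 19.72 kg·m/s

19.72 kg·m/s


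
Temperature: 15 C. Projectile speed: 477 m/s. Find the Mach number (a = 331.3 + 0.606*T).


a = 331.3 + 0.606*(15) = 340.39 m/s
M = v/a = 477/340.39 = 1.401

1.401


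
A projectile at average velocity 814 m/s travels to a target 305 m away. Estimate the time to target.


t = d/v = 305/814 = 0.3747 s

0.3747 s


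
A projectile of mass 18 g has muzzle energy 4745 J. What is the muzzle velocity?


v = sqrt(2*E/m) = sqrt(2*4745/0.018) = 726.1 m/s

726.1 m/s


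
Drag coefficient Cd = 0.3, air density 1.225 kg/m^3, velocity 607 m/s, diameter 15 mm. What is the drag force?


A = pi*(d/2)^2 = pi*(15/2000)^2 = 1.76715e-04 m^2
Fd = 0.5*Cd*rho*A*v^2 = 0.5*0.3*1.225*1.76715e-04*607^2 = 11.96 N

11.96 N


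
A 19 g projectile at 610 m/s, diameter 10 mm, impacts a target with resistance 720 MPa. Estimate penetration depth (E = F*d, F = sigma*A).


A = pi*(d/2)^2 = pi*(10/2)^2 = 78.5398 mm^2
E = 0.5*m*v^2 = 0.5*0.019*610^2 = 3534.95 J
depth = E/(sigma*A) = 3534.95 J / (720 MPa * 78.5398 mm^2) = 3534.95/(720 * 78.5398) m = 0.0625116 m ≈ 62.51 mm

62.51 mm


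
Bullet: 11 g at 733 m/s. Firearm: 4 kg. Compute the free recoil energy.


v_r = m_p*v_p/m_gun = 0.011*733/4 = 2.01575 m/s, E_r = 0.5*m_gun*v_r^2 = 0.5*4*2.01575^2 = 8.126 J

8.126 J


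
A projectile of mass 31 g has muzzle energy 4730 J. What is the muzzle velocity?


v = sqrt(2*E/m) = sqrt(2*4730/0.031) = 552.4 m/s

552.4 m/s


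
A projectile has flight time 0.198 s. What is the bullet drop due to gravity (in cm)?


drop = 0.5*g*t^2 = 0.5*9.81*0.198^2 = 0.192296 m ≈ 19.23 cm

19.23 cm


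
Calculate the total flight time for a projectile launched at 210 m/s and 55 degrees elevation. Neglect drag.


T = 2*v0*sin(theta)/g = 2*210*sin(55°)/9.81 = 35.07 s

35.07 s


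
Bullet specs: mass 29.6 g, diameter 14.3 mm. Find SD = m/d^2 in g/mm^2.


SD = m/d^2 = 29.6/14.3^2 = 0.1448 g/mm^2

0.1448 g/mm^2


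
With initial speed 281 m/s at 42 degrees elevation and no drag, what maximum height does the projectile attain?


H = (v0*sin(theta))^2 / (2g) = (281*sin(42°))^2 / (2*9.81) = 1802 m

1802 m


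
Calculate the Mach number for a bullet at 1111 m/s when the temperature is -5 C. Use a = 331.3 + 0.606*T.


a = 331.3 + 0.606*(-5) = 328.27 m/s
M = v/a = 1111/328.27 = 3.384

3.384


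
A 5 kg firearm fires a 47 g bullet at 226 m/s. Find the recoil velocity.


v_recoil = m_p * v_p / m_gun = 0.047 * 226 / 5 = 2.124 m/s

2.124 m/s


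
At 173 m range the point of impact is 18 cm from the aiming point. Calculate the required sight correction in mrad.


1 mrad subtends 1 cm per 10 m of range, so adj = error_cm / (dist_m / 10) = 18 / (173/10) = 1.04 mrad

1.04 mrad


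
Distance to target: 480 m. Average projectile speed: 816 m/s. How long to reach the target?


t = d/v = 480/816 = 0.5882 s

0.5882 s


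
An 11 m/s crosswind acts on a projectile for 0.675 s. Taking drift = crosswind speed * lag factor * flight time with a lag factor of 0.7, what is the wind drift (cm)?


drift = v_wind * lag * t = 11 * 0.7 * 0.675 = 5.1975 m ≈ 519.8 cm

519.8 cm


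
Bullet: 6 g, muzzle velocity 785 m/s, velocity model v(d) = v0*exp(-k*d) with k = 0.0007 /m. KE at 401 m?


v = v0*exp(-k*d) = 785*exp(-0.0007*401) = 592.875 m/s
E = 0.5*m*v^2 = 0.5*0.006*592.875^2 = 1055 J

1055 J


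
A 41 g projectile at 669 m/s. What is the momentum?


p = m*v = 0.041*669 = 27.43 kg·m/s

27.43 kg·m/s


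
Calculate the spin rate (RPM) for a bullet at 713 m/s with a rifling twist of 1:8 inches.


twist_m = 8*0.0254 = 0.2032 m
spin = v/twist = 713/0.2032 = 3508.858 rev/s
RPM = spin*60 = 3508.858*60 ≈ 210531 RPM

210531 RPM


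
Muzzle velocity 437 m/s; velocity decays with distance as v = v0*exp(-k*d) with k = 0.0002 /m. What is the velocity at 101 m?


v = v0*exp(-k*d) = 437*exp(-0.0002*101) = 428.3 m/s

428.3 m/s


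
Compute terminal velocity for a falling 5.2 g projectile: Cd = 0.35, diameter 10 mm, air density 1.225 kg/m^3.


A = pi*(d/2)^2 = pi*(10/2000)^2 = 7.85398e-05 m^2
vt = sqrt(2mg/(Cd*rho*A)) = sqrt(2*0.0052*9.81/(0.35 * 1.225 * 7.85398e-05)) = 55.04 m/s

55.04 m/s


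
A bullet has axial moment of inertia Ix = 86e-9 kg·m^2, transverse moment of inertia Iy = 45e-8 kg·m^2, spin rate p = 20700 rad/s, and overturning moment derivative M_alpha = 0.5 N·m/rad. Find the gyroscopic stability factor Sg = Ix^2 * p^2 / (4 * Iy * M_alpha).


Sg = Ix^2 * p^2 / (4 * Iy * M_alpha) = (86e-9)^2 * 20700^2 / (4 * 45e-8 * 0.5) = 3.521

3.521


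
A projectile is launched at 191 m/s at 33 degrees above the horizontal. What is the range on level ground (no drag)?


R = v0^2 * sin(2*theta) / g = 191^2 * sin(2*33°) / 9.81 = 3397 m

3397 m


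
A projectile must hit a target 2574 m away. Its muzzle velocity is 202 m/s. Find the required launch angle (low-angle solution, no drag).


sin(2*theta) = R*g/v0^2 = 2574*9.81/202^2 = 0.618835, theta = arcsin(0.618835)/2 = 19.12°

19.12 degrees


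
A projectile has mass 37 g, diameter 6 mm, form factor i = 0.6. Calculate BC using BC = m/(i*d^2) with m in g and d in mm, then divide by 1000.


BC = m/(i*d^2*1000) = 37/(0.6 * 6^2 * 1000) = 0.001713

0.001713


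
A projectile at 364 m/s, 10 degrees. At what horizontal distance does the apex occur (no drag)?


R = v0^2*sin(2*theta)/g = 364^2*sin(2*10°)/9.81 = 4619.4 m
apex_dist = R/2 = 4619.4/2 = 2310 m

2310 m


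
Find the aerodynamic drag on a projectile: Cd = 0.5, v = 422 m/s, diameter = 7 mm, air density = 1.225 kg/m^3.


A = pi*(d/2)^2 = pi*(7/2000)^2 = 3.84845e-05 m^2
Fd = 0.5*Cd*rho*A*v^2 = 0.5*0.5*1.225*3.84845e-05*422^2 = 2.099 N

2.099 N


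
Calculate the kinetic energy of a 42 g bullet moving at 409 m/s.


E = 0.5*m*v^2 = 0.5*0.042*409^2 = 3513 J

3513 J


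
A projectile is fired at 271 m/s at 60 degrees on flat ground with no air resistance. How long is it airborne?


T = 2*v0*sin(theta)/g = 2*271*sin(60°)/9.81 = 47.85 s

47.85 s


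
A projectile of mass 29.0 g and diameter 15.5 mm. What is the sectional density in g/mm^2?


SD = m/d^2 = 29.0/15.5^2 = 0.1207 g/mm^2

0.1207 g/mm^2


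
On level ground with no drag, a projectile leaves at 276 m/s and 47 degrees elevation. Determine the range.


R = v0^2 * sin(2*theta) / g = 276^2 * sin(2*47°) / 9.81 = 7746 m

7746 m


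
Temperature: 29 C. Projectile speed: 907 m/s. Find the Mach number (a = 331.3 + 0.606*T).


a = 331.3 + 0.606*(29) = 348.874 m/s
M = v/a = 907/348.874 = 2.6

2.6


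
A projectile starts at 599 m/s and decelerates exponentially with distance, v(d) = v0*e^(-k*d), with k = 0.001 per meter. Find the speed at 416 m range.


v = v0*exp(-k*d) = 599*exp(-0.001*416) = 395.1 m/s

395.1 m/s


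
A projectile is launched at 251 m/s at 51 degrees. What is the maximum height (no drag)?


H = (v0*sin(theta))^2 / (2g) = (251*sin(51°))^2 / (2*9.81) = 1939 m

1939 m


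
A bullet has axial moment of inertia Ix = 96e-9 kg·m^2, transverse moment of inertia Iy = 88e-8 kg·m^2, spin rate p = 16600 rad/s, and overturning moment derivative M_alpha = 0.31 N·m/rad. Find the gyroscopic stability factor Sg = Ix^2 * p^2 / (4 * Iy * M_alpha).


Sg = Ix^2 * p^2 / (4 * Iy * M_alpha) = (96e-9)^2 * 16600^2 / (4 * 88e-8 * 0.31) = 2.327

2.327


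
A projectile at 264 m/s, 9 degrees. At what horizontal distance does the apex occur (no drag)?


R = v0^2*sin(2*theta)/g = 264^2*sin(2*9°)/9.81 = 2195.44 m
apex_dist = R/2 = 2195.44/2 = 1098 m

1098 m


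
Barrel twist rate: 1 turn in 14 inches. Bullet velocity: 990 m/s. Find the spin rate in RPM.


twist_m = 14*0.0254 = 0.3556 m
spin = v/twist = 990/0.3556 = 2784.027 rev/s
RPM = spin*60 = 2784.027*60 ≈ 167042 RPM

167042 RPM


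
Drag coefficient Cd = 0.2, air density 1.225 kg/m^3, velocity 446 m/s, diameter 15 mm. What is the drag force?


A = pi*(d/2)^2 = pi*(15/2000)^2 = 1.76715e-04 m^2
Fd = 0.5*Cd*rho*A*v^2 = 0.5*0.2*1.225*1.76715e-04*446^2 = 4.306 N

4.306 N


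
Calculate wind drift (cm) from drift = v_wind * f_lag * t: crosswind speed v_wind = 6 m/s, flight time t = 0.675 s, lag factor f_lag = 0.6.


drift = v_wind * lag * t = 6 * 0.6 * 0.675 = 2.43 m ≈ 243 cm

243 cm


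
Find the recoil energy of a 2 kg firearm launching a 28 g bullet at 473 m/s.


v_r = m_p*v_p/m_gun = 0.028*473/2 = 6.622 m/s, E_r = 0.5*m_gun*v_r^2 = 0.5*2*6.622^2 = 43.85 J

43.85 J


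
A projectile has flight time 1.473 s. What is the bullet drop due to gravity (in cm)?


drop = 0.5*g*t^2 = 0.5*9.81*1.473^2 = 10.6425 m ≈ 1064 cm

1064 cm


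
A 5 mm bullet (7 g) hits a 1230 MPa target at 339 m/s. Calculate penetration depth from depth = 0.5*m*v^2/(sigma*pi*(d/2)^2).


A = pi*(d/2)^2 = pi*(5/2)^2 = 19.635 mm^2
E = 0.5*m*v^2 = 0.5*0.007*339^2 = 402.224 J
depth = E/(sigma*A) = 402.224 J / (1230 MPa * 19.635 mm^2) = 402.224/(1230 * 19.635) m = 0.0166545 m ≈ 16.65 mm

16.65 mm
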